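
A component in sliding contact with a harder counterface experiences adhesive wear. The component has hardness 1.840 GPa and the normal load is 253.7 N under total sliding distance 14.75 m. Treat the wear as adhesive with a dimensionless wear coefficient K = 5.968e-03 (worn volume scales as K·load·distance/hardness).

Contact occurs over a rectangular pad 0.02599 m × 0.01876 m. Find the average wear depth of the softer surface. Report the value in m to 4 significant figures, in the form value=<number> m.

value=2.489e-05 m

All arithmetic maintains exact precision. The intermediates appear rounded. Rounded just once to 4 significant digits.
Convert: Hardness H = 1.840 GPa = 1.840e+09 Pa.
Convert: Contact area A = 0.02599 m × 0.01876 m = 4.876e-04 m².
In SI base units, W = 253.7 N, H = 1.840e+09 Pa, K = 5.968e-03.
Worn volume V = K·W·L/H = 5.968e-03 · 253.7 · 14.75 / 1.840e+09 = 1.214e-08 m³.
Depth h = V/A = 1.214e-08 / 4.876e-04 = 2.489e-05 m.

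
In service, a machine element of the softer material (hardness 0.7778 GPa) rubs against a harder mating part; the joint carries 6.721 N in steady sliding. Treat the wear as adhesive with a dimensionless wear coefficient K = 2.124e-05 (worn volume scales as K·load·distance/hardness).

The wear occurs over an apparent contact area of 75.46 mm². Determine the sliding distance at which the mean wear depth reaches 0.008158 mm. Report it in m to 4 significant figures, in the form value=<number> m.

The computation maintains full float precision — intermediates are displayed rounded, and a lone final rounding: four significant figures.
Convert: Hardness H = 0.7778 GPa = 7.778e+08 Pa.
Convert: Contact area A = 75.46 mm² = 7.546e-05 m².
Convert: Depth limit h_lim = 0.008158 mm = 8.158e-06 m.
Working in SI base units: W = 6.721 N, H = 7.778e+08 Pa, K = 2.124e-05.
Wearable volume V_lim = h_lim·A = 8.158e-06 · 7.546e-05 = 6.156e-10 m³.
Inverting, life L = V_lim·H/(K·W) = 6.156e-10 · 7.778e+08 / (2.124e-05 · 6.721) = 3354 m.

value=3354 m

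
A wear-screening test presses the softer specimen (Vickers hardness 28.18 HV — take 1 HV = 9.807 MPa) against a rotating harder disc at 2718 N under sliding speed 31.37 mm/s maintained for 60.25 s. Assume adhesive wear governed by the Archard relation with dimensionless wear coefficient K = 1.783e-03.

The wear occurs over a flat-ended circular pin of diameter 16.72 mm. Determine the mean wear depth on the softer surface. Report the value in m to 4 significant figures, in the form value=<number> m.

value=1.509e-04 m

Quoted intermediates are rounded — all arithmetic carries full float precision — a lone final rounding to 4 significant digits.
Convert: Sliding speed v = 31.37 mm/s = 0.03137 m/s. Sliding distance L = v·t = 0.03137 m/s × 60.25 s = 1.890 m.
Convert: Hardness H = 28.18 HV × 9.807 MPa/HV = 276.4 MPa = 2.764e+08 Pa.
Convert: Pin diameter d = 16.72 mm = 0.01672 m. Contact area A = π·d²/4 = π·(0.01672 m)²/4 = 2.196e-04 m².
Restated in SI base units: W = 2718 N, H = 2.764e+08 Pa, K = 1.783e-03.
The Archard volume V = K·W·L/H = 1.783e-03 · 2718 · 1.890 / 2.764e+08 = 3.314e-08 m³.
Mean depth h = V/A = 3.314e-08 / 2.196e-04 = 1.509e-04 m.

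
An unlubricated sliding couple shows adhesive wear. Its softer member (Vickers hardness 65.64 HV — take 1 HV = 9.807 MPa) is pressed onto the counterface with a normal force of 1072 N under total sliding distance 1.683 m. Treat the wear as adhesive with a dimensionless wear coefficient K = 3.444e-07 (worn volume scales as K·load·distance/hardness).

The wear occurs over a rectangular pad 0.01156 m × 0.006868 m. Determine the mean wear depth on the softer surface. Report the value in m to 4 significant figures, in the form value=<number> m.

value=1.216e-08 m

Intermediate values are displayed rounded — all working math holds exact precision; one final rounding to four significant digits.
Hardness H = 65.64 HV × 9.807 MPa/HV = 643.7 MPa = 6.437e+08 Pa.
Contact area A = 0.01156 m × 0.006868 m = 7.939e-05 m².
As SI base values: W = 1072 N, H = 6.437e+08 Pa, K = 3.444e-07.
The Archard volume V = K·W·L/H = 3.444e-07 · 1072 · 1.683 / 6.437e+08 = 9.652e-13 m³.
Depth h = V/A = 9.652e-13 / 7.939e-05 = 1.216e-08 m.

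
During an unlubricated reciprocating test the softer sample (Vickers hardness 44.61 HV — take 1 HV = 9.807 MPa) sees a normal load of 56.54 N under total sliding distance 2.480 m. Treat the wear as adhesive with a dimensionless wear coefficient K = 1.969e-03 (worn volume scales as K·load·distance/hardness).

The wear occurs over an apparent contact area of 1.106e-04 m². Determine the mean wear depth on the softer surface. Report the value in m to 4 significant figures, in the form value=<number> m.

Every step maintains full float precision — intermediates appear rounded — rounded just once: 4 significant figures.
Convert: Hardness H = 44.61 HV × 9.807 MPa/HV = 437.5 MPa = 4.375e+08 Pa.
As SI base values: W = 56.54 N, H = 4.375e+08 Pa, K = 1.969e-03.
Archard volume V = K·W·L/H = 1.969e-03 · 56.54 · 2.480 / 4.375e+08 = 6.311e-10 m³.
Depth h = V/A = 6.311e-10 / 1.106e-04 = 5.706e-06 m.

value=5.706e-06 m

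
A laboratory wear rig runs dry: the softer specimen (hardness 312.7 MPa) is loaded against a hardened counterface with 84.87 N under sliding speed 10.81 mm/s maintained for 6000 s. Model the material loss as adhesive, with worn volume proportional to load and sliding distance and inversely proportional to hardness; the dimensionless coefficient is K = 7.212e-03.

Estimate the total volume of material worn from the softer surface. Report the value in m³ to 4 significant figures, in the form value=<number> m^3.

value=1.270e-07 m^3

Intermediate values are printed rounded. All working math keeps full precision, and rounded just once to 4 significant figures.
Sliding speed v = 10.81 mm/s = 0.01081 m/s. Sliding distance L = v·t = 0.01081 m/s × 6000 s = 64.86 m.
Hardness H = 312.7 MPa = 3.127e+08 Pa.
In SI base units, W = 84.87 N, H = 3.127e+08 Pa, K = 7.212e-03.
Volume removed: V = K·W·L/H = 7.212e-03 · 84.87 · 64.86 / 3.127e+08 = 1.270e-07 m³.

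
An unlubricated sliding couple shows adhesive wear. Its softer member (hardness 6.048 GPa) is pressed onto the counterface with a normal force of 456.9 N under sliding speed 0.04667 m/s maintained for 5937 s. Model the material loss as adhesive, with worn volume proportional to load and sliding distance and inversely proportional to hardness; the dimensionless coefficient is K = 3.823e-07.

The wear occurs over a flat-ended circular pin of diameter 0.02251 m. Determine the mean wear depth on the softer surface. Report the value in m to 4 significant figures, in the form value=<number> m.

value=2.011e-08 m

The intermediates are shown rounded, and the algebra maintains full precision — a single final rounding to four significant figures.
Sliding distance L = v·t = 0.04667 m/s × 5937 s = 277.1 m.
Hardness H = 6.048 GPa = 6.048e+09 Pa.
Contact area A = π·d²/4 = π·(0.02251 m)²/4 = 3.980e-04 m².
In SI base units: W = 456.9 N, H = 6.048e+09 Pa, K = 3.823e-07.
Archard relation: V = K·W·L/H = 3.823e-07 · 456.9 · 277.1 / 6.048e+09 = 8.002e-12 m³.
Mean wear depth h = V/A = 8.002e-12 / 3.980e-04 = 2.011e-08 m.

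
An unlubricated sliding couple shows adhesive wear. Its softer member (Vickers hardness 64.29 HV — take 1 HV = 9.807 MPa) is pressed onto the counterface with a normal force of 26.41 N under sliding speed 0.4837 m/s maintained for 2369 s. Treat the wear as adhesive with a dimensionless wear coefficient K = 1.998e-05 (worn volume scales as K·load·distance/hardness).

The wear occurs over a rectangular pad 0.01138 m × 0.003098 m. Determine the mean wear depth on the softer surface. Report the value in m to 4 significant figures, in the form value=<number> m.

Displayed values are rounded. Every step keeps full float precision, and one last rounding to 4 significant figures.
Convert: Path length L = v·t = 0.4837 m/s × 2369 s = 1146 m.
Convert: Hardness H = 64.29 HV × 9.807 MPa/HV = 630.5 MPa = 6.305e+08 Pa.
Convert: Contact area A = 0.01138 m × 0.003098 m = 3.526e-05 m².
In SI base units, W = 26.41 N, H = 6.305e+08 Pa, K = 1.998e-05.
The Archard volume V = K·W·L/H = 1.998e-05 · 26.41 · 1146 / 6.305e+08 = 9.590e-10 m³.
Depth h = V/A = 9.590e-10 / 3.526e-05 = 2.720e-05 m.

value=2.720e-05 m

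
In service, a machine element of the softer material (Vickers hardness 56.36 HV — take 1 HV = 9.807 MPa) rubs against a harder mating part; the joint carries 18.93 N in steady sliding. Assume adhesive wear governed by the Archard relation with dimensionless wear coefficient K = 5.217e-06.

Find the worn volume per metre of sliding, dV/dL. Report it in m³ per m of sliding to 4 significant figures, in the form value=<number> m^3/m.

Intermediates are shown rounded — the computation maintains full precision; one final rounding: four significant figures.
Convert: Hardness H = 56.36 HV × 9.807 MPa/HV = 552.7 MPa = 5.527e+08 Pa.
As SI base values: W = 18.93 N, H = 5.527e+08 Pa, K = 5.217e-06.
Volumetric rate dV/dL = K·W/H — distance-free: 5.217e-06 · 18.93 / 5.527e+08 = 1.787e-13 m³/m.

value=1.787e-13 m^3/m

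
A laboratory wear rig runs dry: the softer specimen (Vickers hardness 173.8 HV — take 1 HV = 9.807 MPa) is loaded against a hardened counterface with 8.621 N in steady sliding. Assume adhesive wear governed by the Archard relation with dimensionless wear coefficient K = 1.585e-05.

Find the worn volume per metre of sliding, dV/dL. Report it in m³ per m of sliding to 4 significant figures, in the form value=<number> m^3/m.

value=8.017e-14 m^3/m

All working math carries full precision; intermediates are displayed rounded; a lone final rounding, at four significant digits.
Hardness H = 173.8 HV × 9.807 MPa/HV = 1704 MPa = 1.704e+09 Pa.
Working in SI base units: W = 8.621 N, H = 1.704e+09 Pa, K = 1.585e-05.
Sliding wear rate dV/dL = K·W/H (independent of L): 1.585e-05 · 8.621 / 1.704e+09 = 8.017e-14 m³/m.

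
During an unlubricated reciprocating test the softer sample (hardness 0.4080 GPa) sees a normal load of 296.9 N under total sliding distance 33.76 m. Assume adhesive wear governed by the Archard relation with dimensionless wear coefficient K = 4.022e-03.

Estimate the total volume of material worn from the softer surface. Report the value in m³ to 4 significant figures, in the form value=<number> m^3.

value=9.881e-08 m^3

The intermediates are shown rounded; all working math runs at exact precision — rounded once at the end to four significant digits.
Hardness H = 0.4080 GPa = 4.080e+08 Pa.
Expressed in SI base units: W = 296.9 N, H = 4.080e+08 Pa, K = 4.022e-03.
Worn volume V = K·W·L/H = 4.022e-03 · 296.9 · 33.76 / 4.080e+08 = 9.881e-08 m³.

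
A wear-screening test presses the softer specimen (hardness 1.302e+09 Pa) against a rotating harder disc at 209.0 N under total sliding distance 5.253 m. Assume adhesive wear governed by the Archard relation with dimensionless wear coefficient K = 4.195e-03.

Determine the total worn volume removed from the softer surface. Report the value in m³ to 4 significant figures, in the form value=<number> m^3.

Intermediates are shown rounded — every step runs at exact precision. Rounded just once: four significant figures.
Restated in SI base units: W = 209.0 N, H = 1.302e+09 Pa, K = 4.195e-03.
Archard volume V = K·W·L/H = 4.195e-03 · 209.0 · 5.253 / 1.302e+09 = 3.537e-09 m³.

value=3.537e-09 m^3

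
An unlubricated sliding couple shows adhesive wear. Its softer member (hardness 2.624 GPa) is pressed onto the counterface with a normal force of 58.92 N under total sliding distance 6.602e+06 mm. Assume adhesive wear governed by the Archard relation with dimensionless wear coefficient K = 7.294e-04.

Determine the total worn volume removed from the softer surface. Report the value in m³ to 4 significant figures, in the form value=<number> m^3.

Intermediate values are shown rounded — every step keeps full precision — a lone final rounding to four significant figures.
Convert: Distance covered L = 6.602e+06 mm = 6602 m.
Convert: Hardness H = 2.624 GPa = 2.624e+09 Pa.
Collected in SI base units: W = 58.92 N, H = 2.624e+09 Pa, K = 7.294e-04.
Worn volume V = K·W·L/H = 7.294e-04 · 58.92 · 6602 / 2.624e+09 = 1.081e-07 m³.

value=1.081e-07 m^3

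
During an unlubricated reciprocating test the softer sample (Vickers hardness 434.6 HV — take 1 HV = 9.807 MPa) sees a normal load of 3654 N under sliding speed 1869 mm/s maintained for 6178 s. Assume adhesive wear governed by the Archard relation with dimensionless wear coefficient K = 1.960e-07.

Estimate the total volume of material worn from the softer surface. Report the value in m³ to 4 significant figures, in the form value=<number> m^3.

value=1.940e-09 m^3

Intermediate values are printed rounded — all working math maintains full float precision — one final rounding to 4 significant figures.
Sliding speed v = 1869 mm/s = 1.869 m/s. Distance L = v·t = 1.869 m/s × 6178 s = 1.155e+04 m.
Hardness H = 434.6 HV × 9.807 MPa/HV = 4262 MPa = 4.262e+09 Pa.
Working in SI base units: W = 3654 N, H = 4.262e+09 Pa, K = 1.960e-07.
Archard relation: V = K·W·L/H = 1.960e-07 · 3654 · 1.155e+04 / 4.262e+09 = 1.940e-09 m³.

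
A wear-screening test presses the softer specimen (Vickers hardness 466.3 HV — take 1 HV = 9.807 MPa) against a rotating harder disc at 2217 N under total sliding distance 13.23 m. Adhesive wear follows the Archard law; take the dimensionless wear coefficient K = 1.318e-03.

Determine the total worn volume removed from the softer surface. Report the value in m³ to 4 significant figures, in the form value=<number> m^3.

Intermediate values are shown rounded. The algebra holds full precision, and a single final rounding to 4 significant digits.
Convert: Hardness H = 466.3 HV × 9.807 MPa/HV = 4573 MPa = 4.573e+09 Pa.
Expressed in SI base units: W = 2217 N, H = 4.573e+09 Pa, K = 1.318e-03.
Archard volume V = K·W·L/H = 1.318e-03 · 2217 · 13.23 / 4.573e+09 = 8.454e-09 m³.

value=8.454e-09 m^3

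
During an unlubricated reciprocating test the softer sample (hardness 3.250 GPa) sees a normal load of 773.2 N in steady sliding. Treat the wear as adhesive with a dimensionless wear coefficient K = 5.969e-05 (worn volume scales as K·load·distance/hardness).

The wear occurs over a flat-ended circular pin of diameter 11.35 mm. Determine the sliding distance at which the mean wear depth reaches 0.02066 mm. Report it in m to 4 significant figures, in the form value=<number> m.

value=147.2 m

All arithmetic carries full precision — intermediates are printed rounded; one last rounding, at four significant digits.
Convert: Hardness H = 3.250 GPa = 3.250e+09 Pa.
Convert: Pin diameter d = 11.35 mm = 0.01135 m. Contact area A = π·d²/4 = π·(0.01135 m)²/4 = 1.012e-04 m².
Convert: Depth limit h_lim = 0.02066 mm = 2.066e-05 m.
Working in SI base units: W = 773.2 N, H = 3.250e+09 Pa, K = 5.969e-05.
Allowed volume V_lim = h_lim·A = 2.066e-05 · 1.012e-04 = 2.090e-09 m³.
So the life L = V_lim·H/(K·W) = 2.090e-09 · 3.250e+09 / (5.969e-05 · 773.2) = 147.2 m.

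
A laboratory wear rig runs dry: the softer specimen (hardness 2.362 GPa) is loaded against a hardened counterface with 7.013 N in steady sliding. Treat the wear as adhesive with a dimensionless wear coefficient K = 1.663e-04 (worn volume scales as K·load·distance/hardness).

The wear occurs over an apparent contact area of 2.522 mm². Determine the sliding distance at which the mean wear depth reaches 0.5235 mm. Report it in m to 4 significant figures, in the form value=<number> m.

Intermediate values are shown rounded. All working math keeps exact precision — one final rounding, at 4 significant digits.
Convert: Hardness H = 2.362 GPa = 2.362e+09 Pa.
Convert: Contact area A = 2.522 mm² = 2.522e-06 m².
Convert: Depth limit h_lim = 0.5235 mm = 5.235e-04 m.
In SI base units, W = 7.013 N, H = 2.362e+09 Pa, K = 1.663e-04.
Volume at the limit: V_lim = h_lim·A = 5.235e-04 · 2.522e-06 = 1.320e-09 m³.
Sliding life L = V_lim·H/(K·W) = 1.320e-09 · 2.362e+09 / (1.663e-04 · 7.013) = 2674 m.

value=2674 m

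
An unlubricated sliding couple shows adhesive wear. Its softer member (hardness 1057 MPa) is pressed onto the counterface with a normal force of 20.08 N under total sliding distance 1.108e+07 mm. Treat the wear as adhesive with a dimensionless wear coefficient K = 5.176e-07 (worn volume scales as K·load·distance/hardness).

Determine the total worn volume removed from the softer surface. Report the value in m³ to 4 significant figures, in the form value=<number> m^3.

Printed values are rounded. The algebra maintains full precision — a lone final rounding: 4 significant digits.
Total distance L = 1.108e+07 mm = 1.108e+04 m.
Hardness H = 1057 MPa = 1.057e+09 Pa.
Collected in SI base units: W = 20.08 N, H = 1.057e+09 Pa, K = 5.176e-07.
Volume removed: V = K·W·L/H = 5.176e-07 · 20.08 · 1.108e+04 / 1.057e+09 = 1.089e-10 m³.

value=1.089e-10 m^3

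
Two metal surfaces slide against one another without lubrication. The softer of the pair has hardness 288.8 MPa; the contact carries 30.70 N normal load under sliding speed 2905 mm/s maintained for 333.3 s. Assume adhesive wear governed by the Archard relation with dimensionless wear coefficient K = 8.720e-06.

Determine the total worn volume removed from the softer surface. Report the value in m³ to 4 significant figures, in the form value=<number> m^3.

All arithmetic carries exact precision; intermediates appear rounded. Rounded once at the end, at four significant digits.
Convert: Sliding speed v = 2905 mm/s = 2.905 m/s. Distance L = v·t = 2.905 m/s × 333.3 s = 968.2 m.
Convert: Hardness H = 288.8 MPa = 2.888e+08 Pa.
In SI base units, W = 30.70 N, H = 2.888e+08 Pa, K = 8.720e-06.
Wear volume V = K·W·L/H = 8.720e-06 · 30.70 · 968.2 / 2.888e+08 = 8.975e-10 m³.

value=8.975e-10 m^3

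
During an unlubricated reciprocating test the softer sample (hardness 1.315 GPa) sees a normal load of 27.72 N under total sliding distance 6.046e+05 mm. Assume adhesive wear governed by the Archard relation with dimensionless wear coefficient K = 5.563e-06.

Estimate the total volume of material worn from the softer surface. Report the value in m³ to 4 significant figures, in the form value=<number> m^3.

Intermediate values are shown rounded. Every step keeps exact precision. Rounded once at the end, at four significant digits.
Convert: The distance L = 6.046e+05 mm = 604.6 m.
Convert: Hardness H = 1.315 GPa = 1.315e+09 Pa.
SI base units throughout: W = 27.72 N, H = 1.315e+09 Pa, K = 5.563e-06.
Worn volume V = K·W·L/H = 5.563e-06 · 27.72 · 604.6 / 1.315e+09 = 7.090e-11 m³.

value=7.090e-11 m^3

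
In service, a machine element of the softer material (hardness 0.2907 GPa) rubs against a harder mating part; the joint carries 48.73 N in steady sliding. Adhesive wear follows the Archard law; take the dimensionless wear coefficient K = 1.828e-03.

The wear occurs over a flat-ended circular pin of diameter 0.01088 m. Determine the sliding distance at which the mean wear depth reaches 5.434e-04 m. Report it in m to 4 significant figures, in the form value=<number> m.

All working math holds full float precision. Intermediate values appear rounded — one final rounding, at four significant figures.
Hardness H = 0.2907 GPa = 2.907e+08 Pa.
Contact area A = π·d²/4 = π·(0.01088 m)²/4 = 9.297e-05 m².
In SI base units, W = 48.73 N, H = 2.907e+08 Pa, K = 1.828e-03.
At the depth limit, V_lim = h_lim·A = 5.434e-04 · 9.297e-05 = 5.052e-08 m³.
Sliding life L = V_lim·H/(K·W) = 5.052e-08 · 2.907e+08 / (1.828e-03 · 48.73) = 164.9 m.

value=164.9 m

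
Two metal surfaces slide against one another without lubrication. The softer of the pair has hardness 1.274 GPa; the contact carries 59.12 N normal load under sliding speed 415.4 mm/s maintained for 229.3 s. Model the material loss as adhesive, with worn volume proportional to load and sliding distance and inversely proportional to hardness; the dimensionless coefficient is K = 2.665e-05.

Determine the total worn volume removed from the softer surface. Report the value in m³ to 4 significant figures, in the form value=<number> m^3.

All working math keeps exact precision; intermediate values are shown rounded. Rounded just once, at 4 significant figures.
Convert: Sliding speed v = 415.4 mm/s = 0.4154 m/s. Total distance L = v·t = 0.4154 m/s × 229.3 s = 95.25 m.
Convert: Hardness H = 1.274 GPa = 1.274e+09 Pa.
As SI base values: W = 59.12 N, H = 1.274e+09 Pa, K = 2.665e-05.
Volume removed: V = K·W·L/H = 2.665e-05 · 59.12 · 95.25 / 1.274e+09 = 1.178e-10 m³.

value=1.178e-10 m^3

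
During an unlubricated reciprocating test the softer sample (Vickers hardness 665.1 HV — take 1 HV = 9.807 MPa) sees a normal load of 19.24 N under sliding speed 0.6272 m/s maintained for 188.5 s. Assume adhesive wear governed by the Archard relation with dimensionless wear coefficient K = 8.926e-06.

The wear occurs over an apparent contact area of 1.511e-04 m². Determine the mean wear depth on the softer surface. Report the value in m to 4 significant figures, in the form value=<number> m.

value=2.060e-08 m

All arithmetic maintains full precision — the intermediates appear rounded; a single final rounding: four significant figures.
Convert: The distance L = v·t = 0.6272 m/s × 188.5 s = 118.2 m.
Convert: Hardness H = 665.1 HV × 9.807 MPa/HV = 6523 MPa = 6.523e+09 Pa.
Collected in SI base units: W = 19.24 N, H = 6.523e+09 Pa, K = 8.926e-06.
Wear volume V = K·W·L/H = 8.926e-06 · 19.24 · 118.2 / 6.523e+09 = 3.113e-12 m³.
Depth h = V/A = 3.113e-12 / 1.511e-04 = 2.060e-08 m.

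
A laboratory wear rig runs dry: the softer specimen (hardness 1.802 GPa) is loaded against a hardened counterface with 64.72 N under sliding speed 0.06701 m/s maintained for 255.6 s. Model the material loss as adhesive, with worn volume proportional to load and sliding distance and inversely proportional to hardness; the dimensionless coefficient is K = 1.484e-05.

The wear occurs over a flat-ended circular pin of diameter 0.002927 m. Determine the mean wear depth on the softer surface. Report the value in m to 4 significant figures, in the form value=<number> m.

Intermediate values are shown rounded; every step holds exact precision, and one final rounding, at four significant digits.
Convert: Distance covered L = v·t = 0.06701 m/s × 255.6 s = 17.13 m.
Convert: Hardness H = 1.802 GPa = 1.802e+09 Pa.
Convert: Contact area A = π·d²/4 = π·(0.002927 m)²/4 = 6.729e-06 m².
In SI base units: W = 64.72 N, H = 1.802e+09 Pa, K = 1.484e-05.
Apply Archard: V = K·W·L/H = 1.484e-05 · 64.72 · 17.13 / 1.802e+09 = 9.129e-12 m³.
Mean depth h = V/A = 9.129e-12 / 6.729e-06 = 1.357e-06 m.

value=1.357e-06 m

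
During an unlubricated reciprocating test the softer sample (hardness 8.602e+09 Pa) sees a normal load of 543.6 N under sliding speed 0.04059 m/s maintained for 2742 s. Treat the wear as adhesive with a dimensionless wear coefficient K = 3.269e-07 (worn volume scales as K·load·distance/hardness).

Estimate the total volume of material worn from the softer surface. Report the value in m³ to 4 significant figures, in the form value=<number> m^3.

value=2.299e-12 m^3

Intermediates are shown rounded, and the computation carries exact precision. Rounded just once: four significant figures.
The distance L = v·t = 0.04059 m/s × 2742 s = 111.3 m.
Working in SI base units: W = 543.6 N, H = 8.602e+09 Pa, K = 3.269e-07.
The Archard volume V = K·W·L/H = 3.269e-07 · 543.6 · 111.3 / 8.602e+09 = 2.299e-12 m³.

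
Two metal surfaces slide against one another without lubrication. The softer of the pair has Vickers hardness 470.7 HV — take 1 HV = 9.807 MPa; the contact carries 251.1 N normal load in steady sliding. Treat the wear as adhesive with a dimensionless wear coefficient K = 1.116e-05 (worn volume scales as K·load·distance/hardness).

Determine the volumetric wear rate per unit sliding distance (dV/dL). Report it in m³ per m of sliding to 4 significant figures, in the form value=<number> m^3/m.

The algebra keeps full precision, and the intermediates are shown rounded, and rounded just once, at four significant digits.
Convert: Hardness H = 470.7 HV × 9.807 MPa/HV = 4616 MPa = 4.616e+09 Pa.
Expressed in SI base units: W = 251.1 N, H = 4.616e+09 Pa, K = 1.116e-05.
Sliding wear rate dV/dL = K·W/H (no L dependence): 1.116e-05 · 251.1 / 4.616e+09 = 6.071e-13 m³/m.

value=6.071e-13 m^3/m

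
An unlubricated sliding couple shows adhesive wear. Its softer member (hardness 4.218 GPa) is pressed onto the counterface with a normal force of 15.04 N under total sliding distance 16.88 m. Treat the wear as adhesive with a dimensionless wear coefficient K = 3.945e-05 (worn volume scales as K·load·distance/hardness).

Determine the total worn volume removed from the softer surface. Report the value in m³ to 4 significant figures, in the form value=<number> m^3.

The algebra carries full float precision, and intermediate values are printed rounded, and rounded just once to four significant figures.
Convert: Hardness H = 4.218 GPa = 4.218e+09 Pa.
Collected in SI base units: W = 15.04 N, H = 4.218e+09 Pa, K = 3.945e-05.
The Archard volume V = K·W·L/H = 3.945e-05 · 15.04 · 16.88 / 4.218e+09 = 2.374e-12 m³.

value=2.374e-12 m^3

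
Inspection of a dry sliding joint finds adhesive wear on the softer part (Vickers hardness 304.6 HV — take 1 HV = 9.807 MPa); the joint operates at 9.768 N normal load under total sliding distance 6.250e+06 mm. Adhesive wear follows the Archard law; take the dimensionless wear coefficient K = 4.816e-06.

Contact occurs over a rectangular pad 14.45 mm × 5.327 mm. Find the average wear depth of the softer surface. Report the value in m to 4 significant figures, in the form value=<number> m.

value=1.279e-06 m

Intermediate values are shown rounded, and each operation maintains exact precision; one final rounding, at four significant digits.
Distance covered L = 6.250e+06 mm = 6250 m.
Hardness H = 304.6 HV × 9.807 MPa/HV = 2987 MPa = 2.987e+09 Pa.
Pad sides 14.45 mm × 5.327 mm = 0.01445 m × 0.005327 m. Contact area A = 0.01445 m × 0.005327 m = 7.698e-05 m².
In SI base units, W = 9.768 N, H = 2.987e+09 Pa, K = 4.816e-06.
Wear volume V = K·W·L/H = 4.816e-06 · 9.768 · 6250 / 2.987e+09 = 9.843e-11 m³.
Mean depth h = V/A = 9.843e-11 / 7.698e-05 = 1.279e-06 m.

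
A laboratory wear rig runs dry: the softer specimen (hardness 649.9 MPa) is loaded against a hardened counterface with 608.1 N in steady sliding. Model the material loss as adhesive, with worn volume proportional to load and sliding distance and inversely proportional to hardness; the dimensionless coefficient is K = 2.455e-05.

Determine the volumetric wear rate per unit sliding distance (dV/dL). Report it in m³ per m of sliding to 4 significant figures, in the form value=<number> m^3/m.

Each operation maintains exact precision; quoted intermediates are rounded, and one final rounding, at four significant figures.
Hardness H = 649.9 MPa = 6.499e+08 Pa.
SI base units throughout: W = 608.1 N, H = 6.499e+08 Pa, K = 2.455e-05.
Volumetric rate dV/dL = K·W/H, per unit distance: 2.455e-05 · 608.1 / 6.499e+08 = 2.297e-11 m³/m.

value=2.297e-11 m^3/m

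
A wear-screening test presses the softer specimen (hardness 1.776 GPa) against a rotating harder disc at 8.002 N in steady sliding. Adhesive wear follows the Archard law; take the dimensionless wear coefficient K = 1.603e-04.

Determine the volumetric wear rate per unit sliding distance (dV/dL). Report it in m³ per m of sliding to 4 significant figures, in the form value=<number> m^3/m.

All arithmetic carries exact precision — quoted intermediates are rounded. Rounded just once to 4 significant digits.
Hardness H = 1.776 GPa = 1.776e+09 Pa.
In SI base units, W = 8.002 N, H = 1.776e+09 Pa, K = 1.603e-04.
Rate of wear dV/dL = K·W/H (independent of L): 1.603e-04 · 8.002 / 1.776e+09 = 7.223e-13 m³/m.

value=7.223e-13 m^3/m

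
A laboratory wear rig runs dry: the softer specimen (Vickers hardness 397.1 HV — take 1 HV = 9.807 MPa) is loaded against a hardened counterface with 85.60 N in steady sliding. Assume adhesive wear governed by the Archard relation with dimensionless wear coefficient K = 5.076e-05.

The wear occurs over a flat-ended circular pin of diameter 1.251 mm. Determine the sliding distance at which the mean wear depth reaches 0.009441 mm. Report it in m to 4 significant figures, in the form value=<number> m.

value=10.40 m

The algebra carries full float precision — intermediate values are displayed rounded; rounded just once to 4 significant figures.
Convert: Hardness H = 397.1 HV × 9.807 MPa/HV = 3894 MPa = 3.894e+09 Pa.
Convert: Pin diameter d = 1.251 mm = 0.001251 m. Contact area A = π·d²/4 = π·(0.001251 m)²/4 = 1.229e-06 m².
Convert: Depth limit h_lim = 0.009441 mm = 9.441e-06 m.
SI base units throughout: W = 85.60 N, H = 3.894e+09 Pa, K = 5.076e-05.
Permissible volume V_lim = h_lim·A = 9.441e-06 · 1.229e-06 = 1.160e-11 m³.
Thus life L = V_lim·H/(K·W) = 1.160e-11 · 3.894e+09 / (5.076e-05 · 85.60) = 10.40 m.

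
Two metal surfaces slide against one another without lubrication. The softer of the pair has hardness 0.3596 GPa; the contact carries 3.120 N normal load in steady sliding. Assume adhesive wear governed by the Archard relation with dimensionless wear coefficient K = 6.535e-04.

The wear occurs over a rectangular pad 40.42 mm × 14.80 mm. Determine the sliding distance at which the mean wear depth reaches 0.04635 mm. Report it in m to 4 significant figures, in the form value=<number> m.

Each operation maintains exact precision, and intermediate values are printed rounded — rounded just once: four significant digits.
Hardness H = 0.3596 GPa = 3.596e+08 Pa.
Pad sides 40.42 mm × 14.80 mm = 0.04042 m × 0.01480 m. Contact area A = 0.04042 m × 0.01480 m = 5.982e-04 m².
Depth limit h_lim = 0.04635 mm = 4.635e-05 m.
Collected in SI base units: W = 3.120 N, H = 3.596e+08 Pa, K = 6.535e-04.
At the depth limit, V_lim = h_lim·A = 4.635e-05 · 5.982e-04 = 2.773e-08 m³.
Inverting, life L = V_lim·H/(K·W) = 2.773e-08 · 3.596e+08 / (6.535e-04 · 3.120) = 4890 m.

value=4890 m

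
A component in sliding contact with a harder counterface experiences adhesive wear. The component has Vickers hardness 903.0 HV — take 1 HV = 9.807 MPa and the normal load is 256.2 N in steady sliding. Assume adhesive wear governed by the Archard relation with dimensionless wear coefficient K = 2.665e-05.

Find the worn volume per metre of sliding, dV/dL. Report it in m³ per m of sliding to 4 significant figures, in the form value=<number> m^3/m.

Every step maintains full float precision — shown intermediates are rounded — a lone final rounding, at 4 significant digits.
Convert: Hardness H = 903.0 HV × 9.807 MPa/HV = 8856 MPa = 8.856e+09 Pa.
Collected in SI base units: W = 256.2 N, H = 8.856e+09 Pa, K = 2.665e-05.
Volumetric rate dV/dL = K·W/H, so: 2.665e-05 · 256.2 / 8.856e+09 = 7.710e-13 m³/m.

value=7.710e-13 m^3/m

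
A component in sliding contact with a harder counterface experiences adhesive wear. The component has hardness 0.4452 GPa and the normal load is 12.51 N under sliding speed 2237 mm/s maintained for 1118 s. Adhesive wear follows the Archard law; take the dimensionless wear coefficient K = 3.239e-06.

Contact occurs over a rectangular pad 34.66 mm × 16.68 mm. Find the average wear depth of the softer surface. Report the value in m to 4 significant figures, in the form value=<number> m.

value=3.937e-07 m

The intermediates appear rounded — each operation holds exact precision; one last rounding to four significant figures.
Sliding speed v = 2237 mm/s = 2.237 m/s. Total distance L = v·t = 2.237 m/s × 1118 s = 2501 m.
Hardness H = 0.4452 GPa = 4.452e+08 Pa.
Pad sides 34.66 mm × 16.68 mm = 0.03466 m × 0.01668 m. Contact area A = 0.03466 m × 0.01668 m = 5.781e-04 m².
SI base units throughout: W = 12.51 N, H = 4.452e+08 Pa, K = 3.239e-06.
Archard volume V = K·W·L/H = 3.239e-06 · 12.51 · 2501 / 4.452e+08 = 2.276e-10 m³.
Average depth h = V/A = 2.276e-10 / 5.781e-04 = 3.937e-07 m.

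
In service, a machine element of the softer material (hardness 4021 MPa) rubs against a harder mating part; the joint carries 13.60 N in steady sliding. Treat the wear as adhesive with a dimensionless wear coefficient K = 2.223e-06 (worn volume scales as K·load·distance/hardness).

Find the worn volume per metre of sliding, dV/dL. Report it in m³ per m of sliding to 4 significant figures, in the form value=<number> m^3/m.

Intermediate values are shown rounded. All working math runs at full float precision. Rounded just once, at 4 significant figures.
Convert: Hardness H = 4021 MPa = 4.021e+09 Pa.
SI base units throughout: W = 13.60 N, H = 4.021e+09 Pa, K = 2.223e-06.
The wear rate dV/dL = K·W/H, so: 2.223e-06 · 13.60 / 4.021e+09 = 7.519e-15 m³/m.

value=7.519e-15 m^3/m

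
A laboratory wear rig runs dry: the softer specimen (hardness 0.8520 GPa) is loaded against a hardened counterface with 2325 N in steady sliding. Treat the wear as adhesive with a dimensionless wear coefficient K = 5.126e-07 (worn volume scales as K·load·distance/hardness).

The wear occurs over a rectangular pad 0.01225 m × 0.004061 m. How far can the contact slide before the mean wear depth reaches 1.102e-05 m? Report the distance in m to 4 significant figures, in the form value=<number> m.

value=391.9 m

Each operation maintains full float precision. Intermediates are displayed rounded, and rounded just once: 4 significant digits.
Hardness H = 0.8520 GPa = 8.520e+08 Pa.
Contact area A = 0.01225 m × 0.004061 m = 4.975e-05 m².
SI base units throughout: W = 2325 N, H = 8.520e+08 Pa, K = 5.126e-07.
Permissible volume V_lim = h_lim·A = 1.102e-05 · 4.975e-05 = 5.482e-10 m³.
Sliding life L = V_lim·H/(K·W) = 5.482e-10 · 8.520e+08 / (5.126e-07 · 2325) = 391.9 m.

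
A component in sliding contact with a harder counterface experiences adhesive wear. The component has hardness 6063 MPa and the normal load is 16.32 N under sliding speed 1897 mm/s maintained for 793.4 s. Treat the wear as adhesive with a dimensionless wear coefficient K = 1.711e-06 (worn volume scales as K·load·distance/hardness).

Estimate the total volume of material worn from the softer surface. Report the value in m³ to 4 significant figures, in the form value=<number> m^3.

Each operation carries full precision — intermediate values are displayed rounded; rounded once at the end, at 4 significant figures.
Sliding speed v = 1897 mm/s = 1.897 m/s. Distance L = v·t = 1.897 m/s × 793.4 s = 1505 m.
Hardness H = 6063 MPa = 6.063e+09 Pa.
SI base units throughout: W = 16.32 N, H = 6.063e+09 Pa, K = 1.711e-06.
Worn volume V = K·W·L/H = 1.711e-06 · 16.32 · 1505 / 6.063e+09 = 6.932e-12 m³.

value=6.932e-12 m^3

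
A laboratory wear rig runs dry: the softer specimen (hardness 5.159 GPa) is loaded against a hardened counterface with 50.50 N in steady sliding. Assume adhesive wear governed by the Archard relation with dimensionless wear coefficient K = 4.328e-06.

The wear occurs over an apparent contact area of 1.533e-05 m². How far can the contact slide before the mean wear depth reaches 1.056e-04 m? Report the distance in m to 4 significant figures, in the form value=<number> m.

value=3.821e+04 m

Intermediates appear rounded, and the algebra maintains full precision; one last rounding, at 4 significant digits.
Convert: Hardness H = 5.159 GPa = 5.159e+09 Pa.
Collected in SI base units: W = 50.50 N, H = 5.159e+09 Pa, K = 4.328e-06.
Limit volume V_lim = h_lim·A = 1.056e-04 · 1.533e-05 = 1.619e-09 m³.
Thus life L = V_lim·H/(K·W) = 1.619e-09 · 5.159e+09 / (4.328e-06 · 50.50) = 3.821e+04 m.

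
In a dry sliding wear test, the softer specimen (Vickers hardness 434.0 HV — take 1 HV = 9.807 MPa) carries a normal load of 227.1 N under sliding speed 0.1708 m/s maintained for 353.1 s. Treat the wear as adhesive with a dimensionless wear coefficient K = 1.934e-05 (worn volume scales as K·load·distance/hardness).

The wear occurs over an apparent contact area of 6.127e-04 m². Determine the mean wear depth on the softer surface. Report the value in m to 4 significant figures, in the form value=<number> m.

All working math maintains full float precision, and displayed values are rounded — rounded once at the end to 4 significant figures.
Convert: Total distance L = v·t = 0.1708 m/s × 353.1 s = 60.31 m.
Convert: Hardness H = 434.0 HV × 9.807 MPa/HV = 4256 MPa = 4.256e+09 Pa.
Restated in SI base units: W = 227.1 N, H = 4.256e+09 Pa, K = 1.934e-05.
Apply Archard: V = K·W·L/H = 1.934e-05 · 227.1 · 60.31 / 4.256e+09 = 6.223e-11 m³.
Mean depth h = V/A = 6.223e-11 / 6.127e-04 = 1.016e-07 m.

value=1.016e-07 m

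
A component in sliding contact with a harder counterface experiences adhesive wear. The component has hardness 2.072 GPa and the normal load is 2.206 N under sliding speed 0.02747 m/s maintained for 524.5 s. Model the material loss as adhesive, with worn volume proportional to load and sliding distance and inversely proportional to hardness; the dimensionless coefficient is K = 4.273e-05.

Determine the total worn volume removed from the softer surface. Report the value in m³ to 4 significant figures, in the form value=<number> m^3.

Quoted intermediates are rounded — the computation holds full float precision, and a single final rounding, at 4 significant figures.
Convert: Sliding distance L = v·t = 0.02747 m/s × 524.5 s = 14.41 m.
Convert: Hardness H = 2.072 GPa = 2.072e+09 Pa.
As SI base values: W = 2.206 N, H = 2.072e+09 Pa, K = 4.273e-05.
Wear volume V = K·W·L/H = 4.273e-05 · 2.206 · 14.41 / 2.072e+09 = 6.555e-13 m³.

value=6.555e-13 m^3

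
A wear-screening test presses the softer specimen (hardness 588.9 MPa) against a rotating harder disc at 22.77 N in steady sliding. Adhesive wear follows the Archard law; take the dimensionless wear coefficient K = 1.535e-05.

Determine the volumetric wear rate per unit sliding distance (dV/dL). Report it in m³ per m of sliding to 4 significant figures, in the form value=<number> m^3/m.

The algebra holds exact precision; intermediate values appear rounded; rounded just once, at 4 significant figures.
Convert: Hardness H = 588.9 MPa = 5.889e+08 Pa.
Expressed in SI base units: W = 22.77 N, H = 5.889e+08 Pa, K = 1.535e-05.
Volumetric rate dV/dL = K·W/H: 1.535e-05 · 22.77 / 5.889e+08 = 5.935e-13 m³/m.

value=5.935e-13 m^3/m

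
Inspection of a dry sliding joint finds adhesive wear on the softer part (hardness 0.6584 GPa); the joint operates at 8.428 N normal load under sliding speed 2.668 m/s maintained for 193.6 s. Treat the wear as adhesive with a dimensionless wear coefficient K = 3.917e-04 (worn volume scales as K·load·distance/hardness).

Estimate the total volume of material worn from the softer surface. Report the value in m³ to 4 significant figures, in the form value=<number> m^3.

value=2.590e-09 m^3

Intermediate values are shown rounded. All arithmetic carries exact precision; rounded once at the end: 4 significant figures.
Distance L = v·t = 2.668 m/s × 193.6 s = 516.5 m.
Hardness H = 0.6584 GPa = 6.584e+08 Pa.
Expressed in SI base units: W = 8.428 N, H = 6.584e+08 Pa, K = 3.917e-04.
Archard volume V = K·W·L/H = 3.917e-04 · 8.428 · 516.5 / 6.584e+08 = 2.590e-09 m³.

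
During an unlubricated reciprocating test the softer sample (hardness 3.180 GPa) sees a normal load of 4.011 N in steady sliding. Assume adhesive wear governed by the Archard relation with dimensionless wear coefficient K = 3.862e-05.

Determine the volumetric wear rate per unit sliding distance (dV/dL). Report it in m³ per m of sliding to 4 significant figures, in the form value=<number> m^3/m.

value=4.871e-14 m^3/m

The computation runs at exact precision, and displayed values are rounded — rounded once at the end: four significant figures.
Hardness H = 3.180 GPa = 3.180e+09 Pa.
In SI base units: W = 4.011 N, H = 3.180e+09 Pa, K = 3.862e-05.
Wear rate dV/dL = K·W/H, so: 3.862e-05 · 4.011 / 3.180e+09 = 4.871e-14 m³/m.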